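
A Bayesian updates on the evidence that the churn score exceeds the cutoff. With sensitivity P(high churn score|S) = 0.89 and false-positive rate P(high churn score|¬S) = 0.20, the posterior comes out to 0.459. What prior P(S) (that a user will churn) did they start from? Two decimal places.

Bayes' rule in odds form gives O(S|E) = O(S)·[P(E|S)/P(E|¬S)], hence O(S) = O(S|E)/LR.
Posterior odds = 0.459/(1−0.459) = 0.8484. LR = 0.89/0.20 = 4.4500.
Prior odds = 0.8484/4.4500 = 0.1907, so P(S) = 0.1907/(1+0.1907) ≈ 0.16.

P(S) = 0.16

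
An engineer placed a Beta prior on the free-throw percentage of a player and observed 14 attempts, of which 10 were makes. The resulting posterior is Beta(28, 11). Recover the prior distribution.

A Beta(α, β) prior with s successes and f failures in binomial data gives a Beta(α+s, β+f) posterior.
So α = 28 − 10 = 18 and β = 11 − 4 = 7.

Beta(18, 7)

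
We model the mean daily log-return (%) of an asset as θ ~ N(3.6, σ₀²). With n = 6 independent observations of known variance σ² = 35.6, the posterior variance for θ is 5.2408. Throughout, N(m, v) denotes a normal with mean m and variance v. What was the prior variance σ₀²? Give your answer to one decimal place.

σ₀² = 44.9

Posterior precision equals prior precision plus data precision: 1/σ_n² = 1/σ₀² + n/σ².
So 1/σ₀² = 1/5.2408 − 6/35.6 = 0.190811 − 0.168539 = 0.022272.
Hence σ₀² = 1/0.022272 ≈ 44.9.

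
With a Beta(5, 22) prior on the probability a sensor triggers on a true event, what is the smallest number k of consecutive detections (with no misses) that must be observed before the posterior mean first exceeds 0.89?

k = 174

After k detections and 0 misses the posterior is Beta(5+k, 22), with mean (5+k)/(5+22+k).
Set (5+k)/(27+k) > 0.89 and solve: k > (0.89·27 − 5)/(1 − 0.89) = 173.000.
The smallest integer exceeding 173.000 is 174, and checking k=174: (179)/(201) = 0.8905 > 0.89.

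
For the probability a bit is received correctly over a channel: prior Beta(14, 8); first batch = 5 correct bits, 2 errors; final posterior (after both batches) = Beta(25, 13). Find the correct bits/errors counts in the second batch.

6 correct bits and 3 errors

Because Beta–binomial updating is additive in the counts, the combined data contributed (α_post−α_prior, β_post−β_prior) successes and failures.
Total across both batches: 25−14=11 correct bits, 13−8=5 errors.
Subtract the first batch: 11−5=6 correct bits and 5−2=3 errors.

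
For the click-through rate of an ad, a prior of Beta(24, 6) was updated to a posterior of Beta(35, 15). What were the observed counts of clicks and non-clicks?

A Beta(a, b) prior with s successes and f failures in binomial data gives a Beta(a+s, b+f) posterior.
So s = 35 − 24 = 11 and f = 15 − 6 = 9.

11 clicks and 9 non-clicks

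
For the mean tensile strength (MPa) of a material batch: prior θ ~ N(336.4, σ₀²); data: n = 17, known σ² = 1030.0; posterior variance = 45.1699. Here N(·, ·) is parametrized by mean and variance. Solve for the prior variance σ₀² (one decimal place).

For the Normal–Normal model with known σ², precisions add: τ_n = τ₀ + n/σ².
So 1/σ₀² = 1/45.1699 − 17/1030.0 = 0.022139 − 0.016505 = 0.005634.
Hence σ₀² = 1/0.005634 ≈ 177.5.

σ₀² = 177.5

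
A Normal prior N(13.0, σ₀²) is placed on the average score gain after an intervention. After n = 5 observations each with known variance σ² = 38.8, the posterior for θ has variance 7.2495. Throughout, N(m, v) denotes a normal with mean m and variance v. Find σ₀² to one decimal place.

Posterior precision equals prior precision plus data precision: 1/σ_n² = 1/σ₀² + n/σ².
So 1/σ₀² = 1/7.2495 − 5/38.8 = 0.137941 − 0.128866 = 0.009075.
Hence σ₀² = 1/0.009075 ≈ 110.2.

σ₀² = 110.2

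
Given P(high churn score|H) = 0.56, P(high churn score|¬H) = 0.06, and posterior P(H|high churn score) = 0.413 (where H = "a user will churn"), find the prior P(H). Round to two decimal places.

P(H) = 0.07

Bayes' rule in odds form gives O(H|E) = O(H)·[P(E|H)/P(E|¬H)], hence O(H) = O(H|E)/LR.
Posterior odds = 0.413/(1−0.413) = 0.7036. LR = 0.56/0.06 = 9.3333.
Prior odds = 0.7036/9.3333 = 0.0754, so P(H) = 0.0754/(1+0.0754) ≈ 0.07.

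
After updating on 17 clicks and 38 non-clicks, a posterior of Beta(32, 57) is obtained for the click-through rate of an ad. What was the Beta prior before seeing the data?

Beta(15, 19)

A Beta(a, b) prior with s successes and f failures in binomial data gives a Beta(a+s, b+f) posterior.
So a = 32 − 17 = 15 and b = 57 − 38 = 19.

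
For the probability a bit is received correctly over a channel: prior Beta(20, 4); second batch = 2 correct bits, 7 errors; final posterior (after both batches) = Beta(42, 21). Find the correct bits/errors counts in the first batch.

Sequential conjugate updates are equivalent to a single update on the pooled data, so total successes = posterior α − prior α and total failures = posterior β − prior β.
Total across both batches: 42−20=22 correct bits, 21−4=17 errors.
Subtract the second batch: 22−2=20 correct bits and 17−7=10 errors.

20 correct bits and 10 errors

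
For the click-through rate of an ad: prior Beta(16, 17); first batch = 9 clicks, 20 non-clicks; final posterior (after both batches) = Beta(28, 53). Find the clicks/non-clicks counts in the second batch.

Because Beta–binomial updating is additive in the counts, the combined data contributed (α_post−α_prior, β_post−β_prior) successes and failures.
Total across both batches: 28−16=12 clicks, 53−17=36 non-clicks.
Subtract the first batch: 12−9=3 clicks and 36−20=16 non-clicks.

3 clicks and 16 non-clicks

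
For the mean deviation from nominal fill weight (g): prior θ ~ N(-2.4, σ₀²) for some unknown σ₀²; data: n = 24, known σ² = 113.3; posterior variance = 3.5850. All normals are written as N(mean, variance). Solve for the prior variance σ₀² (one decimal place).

σ₀² = 14.9

For the Normal–Normal model with known σ², precisions add: τ_n = τ₀ + n/σ².
So 1/σ₀² = 1/3.5850 − 24/113.3 = 0.278940 − 0.211827 = 0.067113.
Hence σ₀² = 1/0.067113 ≈ 14.9.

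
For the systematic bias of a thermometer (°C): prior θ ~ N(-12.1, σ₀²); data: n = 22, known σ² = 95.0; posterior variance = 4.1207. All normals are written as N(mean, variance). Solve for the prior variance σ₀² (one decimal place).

σ₀² = 90.1

Posterior precision equals prior precision plus data precision: 1/σ_n² = 1/σ₀² + n/σ².
So 1/σ₀² = 1/4.1207 − 22/95.0 = 0.242677 − 0.231579 = 0.011098.
Hence σ₀² = 1/0.011098 ≈ 90.1.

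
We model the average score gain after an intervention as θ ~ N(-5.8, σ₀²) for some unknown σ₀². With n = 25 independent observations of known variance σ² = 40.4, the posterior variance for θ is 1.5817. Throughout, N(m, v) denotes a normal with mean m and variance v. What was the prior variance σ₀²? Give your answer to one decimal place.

σ₀² = 74.5

For the Normal–Normal model with known σ², precisions add: τ_n = τ₀ + n/σ².
So 1/σ₀² = 1/1.5817 − 25/40.4 = 0.632231 − 0.618812 = 0.013419.
Hence σ₀² = 1/0.013419 ≈ 74.5.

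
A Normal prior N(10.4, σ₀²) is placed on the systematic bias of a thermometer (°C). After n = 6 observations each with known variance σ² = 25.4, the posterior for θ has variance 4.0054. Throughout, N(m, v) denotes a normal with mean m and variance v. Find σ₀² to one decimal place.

Posterior precision equals prior precision plus data precision: 1/σ_n² = 1/σ₀² + n/σ².
So 1/σ₀² = 1/4.0054 − 6/25.4 = 0.249663 − 0.236220 = 0.013443.
Hence σ₀² = 1/0.013443 ≈ 74.4.

σ₀² = 74.4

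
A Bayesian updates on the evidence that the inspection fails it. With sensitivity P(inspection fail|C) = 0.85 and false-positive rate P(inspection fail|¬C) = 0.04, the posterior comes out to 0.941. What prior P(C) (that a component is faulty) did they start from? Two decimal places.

P(C) = 0.43

Bayes' rule in odds form gives O(C|E) = O(C)·[P(E|C)/P(E|¬C)], hence O(C) = O(C|E)/LR.
Posterior odds = 0.941/(1−0.941) = 15.9492. LR = 0.85/0.04 = 21.2500.
Prior odds = 15.9492/21.2500 = 0.7506, so P(C) = 0.7506/(1+0.7506) ≈ 0.43.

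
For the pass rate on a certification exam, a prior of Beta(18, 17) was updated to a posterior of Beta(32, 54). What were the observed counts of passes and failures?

Under Beta–binomial conjugacy the posterior parameters are (α+s, β+f).
So s = 32 − 18 = 14 and f = 54 − 17 = 37.

14 passes and 37 failures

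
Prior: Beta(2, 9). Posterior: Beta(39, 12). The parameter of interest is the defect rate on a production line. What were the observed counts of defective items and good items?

37 defective items and 3 good items

A Beta(a, b) prior with s successes and f failures in binomial data gives a Beta(a+s, b+f) posterior.
Match parameters: s=39−2=37, f=12−9=3.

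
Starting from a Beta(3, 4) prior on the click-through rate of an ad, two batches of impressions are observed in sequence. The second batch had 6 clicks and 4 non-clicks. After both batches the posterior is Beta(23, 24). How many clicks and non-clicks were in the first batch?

Sequential conjugate updates are equivalent to a single update on the pooled data, so total successes = posterior α − prior α and total failures = posterior β − prior β.
Total across both batches: 23−3=20 clicks, 24−4=20 non-clicks.
Subtract the second batch: 20−6=14 clicks and 20−4=16 non-clicks.

14 clicks and 16 non-clicks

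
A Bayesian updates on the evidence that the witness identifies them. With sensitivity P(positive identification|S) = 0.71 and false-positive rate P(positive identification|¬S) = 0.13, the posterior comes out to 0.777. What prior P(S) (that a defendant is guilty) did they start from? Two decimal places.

Bayes' rule in odds form gives O(S|E) = O(S)·[P(E|S)/P(E|¬S)], hence O(S) = O(S|E)/LR.
Posterior odds = 0.777/(1−0.777) = 3.4843. LR = 0.71/0.13 = 5.4615.
Prior odds = 3.4843/5.4615 = 0.6380, so P(S) = 0.6380/(1+0.6380) ≈ 0.39.

P(S) = 0.39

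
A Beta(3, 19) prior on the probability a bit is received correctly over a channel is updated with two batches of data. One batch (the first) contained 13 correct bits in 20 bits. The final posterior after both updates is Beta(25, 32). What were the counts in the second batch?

9 correct bits and 6 errors

Because Beta–binomial updating is additive in the counts, the combined data contributed (α_post−α_prior, β_post−β_prior) successes and failures.
Total across both batches: 25−3=22 correct bits, 32−19=13 errors.
Subtract the first batch: 22−13=9 correct bits and 13−7=6 errors.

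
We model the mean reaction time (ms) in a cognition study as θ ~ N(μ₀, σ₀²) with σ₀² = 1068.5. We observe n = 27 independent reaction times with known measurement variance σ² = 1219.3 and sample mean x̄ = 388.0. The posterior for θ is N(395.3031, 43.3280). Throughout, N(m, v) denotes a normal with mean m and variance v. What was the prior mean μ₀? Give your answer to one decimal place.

The posterior mean is a precision-weighted average: μ_n = (τ₀μ₀ + τ_data·x̄)/(τ₀+τ_data), with τ₀=1/σ₀² and τ_data=n/σ².
Here τ₀ = 1/1068.5 = 0.000936 and τ_data = 27/1219.3 = 0.022144, so τ_n = 0.023080.
Rearranging for μ₀: μ₀ = (μ_n·τ_n − τ_data·x̄)/τ₀ = (395.3031·0.023080 − 0.022144·388.0) / 0.000936 = 0.531724/0.000936 ≈ 568.1.

μ₀ = 568.1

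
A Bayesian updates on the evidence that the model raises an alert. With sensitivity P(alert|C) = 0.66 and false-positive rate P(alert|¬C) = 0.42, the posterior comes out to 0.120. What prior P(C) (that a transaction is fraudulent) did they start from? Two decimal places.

Bayes' rule in odds form gives O(C|E) = O(C)·[P(E|C)/P(E|¬C)], hence O(C) = O(C|E)/LR.
Posterior odds = 0.120/(1−0.120) = 0.1364. LR = 0.66/0.42 = 1.5714.
Prior odds = 0.1364/1.5714 = 0.0868, so P(C) = 0.0868/(1+0.0868) ≈ 0.08.

P(C) = 0.08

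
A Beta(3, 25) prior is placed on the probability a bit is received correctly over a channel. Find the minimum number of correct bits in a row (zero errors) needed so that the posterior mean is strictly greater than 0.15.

After k correct bits and 0 errors the posterior is Beta(3+k, 25), with mean (3+k)/(3+25+k).
Set (3+k)/(28+k) > 0.15 and solve: k > (0.15·28 − 3)/(1 − 0.15) = 1.412.
The smallest integer exceeding 1.412 is 2.

k = 2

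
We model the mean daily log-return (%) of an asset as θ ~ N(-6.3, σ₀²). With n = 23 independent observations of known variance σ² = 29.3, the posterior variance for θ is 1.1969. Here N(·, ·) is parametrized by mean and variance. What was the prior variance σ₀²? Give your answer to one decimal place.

Posterior precision equals prior precision plus data precision: 1/σ_n² = 1/σ₀² + n/σ².
So 1/σ₀² = 1/1.1969 − 23/29.3 = 0.835492 − 0.784983 = 0.050509.
Hence σ₀² = 1/0.050509 ≈ 19.8.

σ₀² = 19.8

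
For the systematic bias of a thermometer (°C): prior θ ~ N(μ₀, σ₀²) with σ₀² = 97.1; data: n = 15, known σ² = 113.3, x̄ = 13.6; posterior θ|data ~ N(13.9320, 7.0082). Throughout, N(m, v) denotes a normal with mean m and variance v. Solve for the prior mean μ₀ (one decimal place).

The posterior mean is a precision-weighted average: μ_n = (τ₀μ₀ + τ_data·x̄)/(τ₀+τ_data), with τ₀=1/σ₀² and τ_data=n/σ².
Here τ₀ = 1/97.1 = 0.010299 and τ_data = 15/113.3 = 0.132392, so τ_n = 0.142691.
Rearranging for μ₀: μ₀ = (μ_n·τ_n − τ_data·x̄)/τ₀ = (13.9320·0.142691 − 0.132392·13.6) / 0.010299 = 0.187440/0.010299 ≈ 18.2.

μ₀ = 18.2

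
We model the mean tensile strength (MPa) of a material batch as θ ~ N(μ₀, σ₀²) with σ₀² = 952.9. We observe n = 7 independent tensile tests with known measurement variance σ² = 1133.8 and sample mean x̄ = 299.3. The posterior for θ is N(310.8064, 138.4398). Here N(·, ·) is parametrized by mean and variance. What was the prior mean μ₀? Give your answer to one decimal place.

μ₀ = 378.5

The posterior mean is a precision-weighted average: μ_n = (τ₀μ₀ + τ_data·x̄)/(τ₀+τ_data), with τ₀=1/σ₀² and τ_data=n/σ².
Here τ₀ = 1/952.9 = 0.001049 and τ_data = 7/1133.8 = 0.006174, so τ_n = 0.007223.
Rearranging for μ₀: μ₀ = (μ_n·τ_n − τ_data·x̄)/τ₀ = (310.8064·0.007223 − 0.006174·299.3) / 0.001049 = 0.397076/0.001049 ≈ 378.5.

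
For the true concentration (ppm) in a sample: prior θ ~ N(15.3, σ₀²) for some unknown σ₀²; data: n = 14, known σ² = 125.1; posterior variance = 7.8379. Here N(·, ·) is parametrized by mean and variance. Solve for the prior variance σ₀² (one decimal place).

σ₀² = 63.8

Posterior precision equals prior precision plus data precision: 1/σ_n² = 1/σ₀² + n/σ².
So 1/σ₀² = 1/7.8379 − 14/125.1 = 0.127585 − 0.111910 = 0.015675.
Hence σ₀² = 1/0.015675 ≈ 63.8.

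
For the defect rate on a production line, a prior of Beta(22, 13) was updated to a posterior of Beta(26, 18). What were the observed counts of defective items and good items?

Under Beta–binomial conjugacy the posterior parameters are (a+s, b+f).
So s = 26 − 22 = 4 and f = 18 − 13 = 5.

4 defective items and 5 good items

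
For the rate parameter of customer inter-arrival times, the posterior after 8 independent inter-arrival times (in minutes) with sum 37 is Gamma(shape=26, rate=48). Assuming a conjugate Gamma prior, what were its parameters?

For an exponential likelihood with a Gamma(α, β) prior on the rate, n observations with total T give posterior Gamma(α+n, β+T).
So α = 26 − 8 = 18 and β = 48 − 37 = 11.

Gamma(shape=18, rate=11)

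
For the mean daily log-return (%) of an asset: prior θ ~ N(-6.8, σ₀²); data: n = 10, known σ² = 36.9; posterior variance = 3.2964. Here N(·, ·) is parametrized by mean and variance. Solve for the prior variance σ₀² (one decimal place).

Posterior precision equals prior precision plus data precision: 1/σ_n² = 1/σ₀² + n/σ².
So 1/σ₀² = 1/3.2964 − 10/36.9 = 0.303361 − 0.271003 = 0.032358.
Hence σ₀² = 1/0.032358 ≈ 30.9.

σ₀² = 30.9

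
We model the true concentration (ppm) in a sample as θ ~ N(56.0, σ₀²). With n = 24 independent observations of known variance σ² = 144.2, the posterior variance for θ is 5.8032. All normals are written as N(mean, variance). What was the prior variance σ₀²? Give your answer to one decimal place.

Posterior precision equals prior precision plus data precision: 1/σ_n² = 1/σ₀² + n/σ².
So 1/σ₀² = 1/5.8032 − 24/144.2 = 0.172319 − 0.166436 = 0.005883.
Hence σ₀² = 1/0.005883 ≈ 170.0.

σ₀² = 170.0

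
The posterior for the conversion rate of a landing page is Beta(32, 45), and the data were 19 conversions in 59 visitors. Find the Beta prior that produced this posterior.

Beta is conjugate to the binomial likelihood: posterior = Beta(a+s, b+f).
So a = 32 − 19 = 13 and b = 45 − 40 = 5.

Beta(13, 5)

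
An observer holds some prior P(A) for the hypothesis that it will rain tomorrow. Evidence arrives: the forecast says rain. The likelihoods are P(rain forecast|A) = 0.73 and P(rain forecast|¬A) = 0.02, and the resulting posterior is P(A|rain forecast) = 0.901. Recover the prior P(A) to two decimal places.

In odds form, posterior odds = prior odds × likelihood ratio, so prior odds = posterior odds ÷ LR.
Posterior odds = 0.901/(1−0.901) = 9.1010. LR = 0.73/0.02 = 36.5000.
Prior odds = 9.1010/36.5000 = 0.2493, so P(A) = 0.2493/(1+0.2493) ≈ 0.20.

P(A) = 0.20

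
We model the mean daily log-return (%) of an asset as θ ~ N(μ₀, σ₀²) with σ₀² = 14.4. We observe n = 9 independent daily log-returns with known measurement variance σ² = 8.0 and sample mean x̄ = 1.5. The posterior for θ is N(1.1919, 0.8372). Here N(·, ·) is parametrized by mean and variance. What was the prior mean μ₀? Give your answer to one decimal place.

μ₀ = -3.8

The posterior mean is a precision-weighted average: μ_n = (τ₀μ₀ + τ_data·x̄)/(τ₀+τ_data), with τ₀=1/σ₀² and τ_data=n/σ².
Here τ₀ = 1/14.4 = 0.069444 and τ_data = 9/8.0 = 1.125000, so τ_n = 1.194444.
Rearranging for μ₀: μ₀ = (μ_n·τ_n − τ_data·x̄)/τ₀ = (1.1919·1.194444 − 1.125000·1.5) / 0.069444 = -0.263842/0.069444 ≈ -3.8.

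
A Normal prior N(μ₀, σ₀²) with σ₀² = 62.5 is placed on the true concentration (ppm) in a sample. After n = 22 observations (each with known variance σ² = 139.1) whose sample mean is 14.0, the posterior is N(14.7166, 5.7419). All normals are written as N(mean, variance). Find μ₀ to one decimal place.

With known observation variance, the Normal–Normal posterior has precision τ_n = τ₀ + n/σ² and mean μ_n = (τ₀μ₀ + (n/σ²)x̄)/τ_n.
Here τ₀ = 1/62.5 = 0.016000 and τ_data = 22/139.1 = 0.158160, so τ_n = 0.174160.
Rearranging for μ₀: μ₀ = (μ_n·τ_n − τ_data·x̄)/τ₀ = (14.7166·0.174160 − 0.158160·14.0) / 0.016000 = 0.348803/0.016000 ≈ 21.8.

μ₀ = 21.8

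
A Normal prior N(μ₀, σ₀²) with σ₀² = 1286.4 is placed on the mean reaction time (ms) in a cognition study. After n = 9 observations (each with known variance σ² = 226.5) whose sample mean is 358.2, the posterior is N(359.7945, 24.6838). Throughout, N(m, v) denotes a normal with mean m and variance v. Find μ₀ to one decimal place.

μ₀ = 441.3

The posterior mean is a precision-weighted average: μ_n = (τ₀μ₀ + τ_data·x̄)/(τ₀+τ_data), with τ₀=1/σ₀² and τ_data=n/σ².
Here τ₀ = 1/1286.4 = 0.000777 and τ_data = 9/226.5 = 0.039735, so τ_n = 0.040512.
Rearranging for μ₀: μ₀ = (μ_n·τ_n − τ_data·x̄)/τ₀ = (359.7945·0.040512 − 0.039735·358.2) / 0.000777 = 0.342918/0.000777 ≈ 441.3.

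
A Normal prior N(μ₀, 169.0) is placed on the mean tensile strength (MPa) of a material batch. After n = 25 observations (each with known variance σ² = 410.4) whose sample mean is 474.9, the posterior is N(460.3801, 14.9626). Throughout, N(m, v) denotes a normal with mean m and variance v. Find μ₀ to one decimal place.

μ₀ = 310.9

With known observation variance, the Normal–Normal posterior has precision τ_n = τ₀ + n/σ² and mean μ_n = (τ₀μ₀ + (n/σ²)x̄)/τ_n.
Here τ₀ = 1/169.0 = 0.005917 and τ_data = 25/410.4 = 0.060916, so τ_n = 0.066833.
Rearranging for μ₀: μ₀ = (μ_n·τ_n − τ_data·x̄)/τ₀ = (460.3801·0.066833 − 0.060916·474.9) / 0.005917 = 1.839575/0.005917 ≈ 310.9.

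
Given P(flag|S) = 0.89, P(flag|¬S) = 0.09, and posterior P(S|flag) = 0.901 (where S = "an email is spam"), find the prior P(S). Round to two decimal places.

Bayes' rule in odds form gives O(S|E) = O(S)·[P(E|S)/P(E|¬S)], hence O(S) = O(S|E)/LR.
Posterior odds = 0.901/(1−0.901) = 9.1010. LR = 0.89/0.09 = 9.8889.
Prior odds = 9.1010/9.8889 = 0.9203, so P(S) = 0.9203/(1+0.9203) ≈ 0.48.

P(S) = 0.48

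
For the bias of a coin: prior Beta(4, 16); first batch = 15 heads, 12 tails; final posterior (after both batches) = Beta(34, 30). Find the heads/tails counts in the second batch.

Sequential conjugate updates are equivalent to a single update on the pooled data, so total successes = posterior α − prior α and total failures = posterior β − prior β.
Total across both batches: 34−4=30 heads, 30−16=14 tails.
Subtract the first batch: 30−15=15 heads and 14−12=2 tails.

15 heads and 2 tails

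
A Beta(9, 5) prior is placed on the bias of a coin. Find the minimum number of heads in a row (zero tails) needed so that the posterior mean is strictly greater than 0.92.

k = 49

After k heads and 0 tails the posterior is Beta(9+k, 5), with mean (9+k)/(9+5+k).
Set (9+k)/(14+k) > 0.92 and solve: k > (0.92·14 − 9)/(1 − 0.92) = 48.500.
The smallest integer exceeding 48.500 is 49.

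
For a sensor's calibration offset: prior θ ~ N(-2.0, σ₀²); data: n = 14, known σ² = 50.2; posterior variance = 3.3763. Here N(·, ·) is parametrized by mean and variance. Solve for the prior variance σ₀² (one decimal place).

Posterior precision equals prior precision plus data precision: 1/σ_n² = 1/σ₀² + n/σ².
So 1/σ₀² = 1/3.3763 − 14/50.2 = 0.296182 − 0.278884 = 0.017298.
Hence σ₀² = 1/0.017298 ≈ 57.8.

σ₀² = 57.8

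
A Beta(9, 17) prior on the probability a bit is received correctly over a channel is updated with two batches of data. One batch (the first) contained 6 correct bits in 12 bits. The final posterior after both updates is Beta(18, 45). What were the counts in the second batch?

Sequential conjugate updates are equivalent to a single update on the pooled data, so total successes = posterior α − prior α and total failures = posterior β − prior β.
Total across both batches: 18−9=9 correct bits, 45−17=28 errors.
Subtract the first batch: 9−6=3 correct bits and 28−6=22 errors.

3 correct bits and 22 errors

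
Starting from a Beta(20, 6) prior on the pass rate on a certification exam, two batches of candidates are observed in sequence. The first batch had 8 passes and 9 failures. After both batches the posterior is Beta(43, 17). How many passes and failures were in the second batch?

Sequential conjugate updates are equivalent to a single update on the pooled data, so total successes = posterior α − prior α and total failures = posterior β − prior β.
Total across both batches: 43−20=23 passes, 17−6=11 failures.
Subtract the first batch: 23−8=15 passes and 11−9=2 failures.

15 passes and 2 failures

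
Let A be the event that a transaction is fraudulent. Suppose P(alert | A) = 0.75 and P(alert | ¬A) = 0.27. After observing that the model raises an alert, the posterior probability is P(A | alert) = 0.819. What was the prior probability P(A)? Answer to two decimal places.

P(A) = 0.62

In odds form, posterior odds = prior odds × likelihood ratio, so prior odds = posterior odds ÷ LR.
Posterior odds = 0.819/(1−0.819) = 4.5249. LR = 0.75/0.27 = 2.7778.
Prior odds = 4.5249/2.7778 = 1.6290, so P(A) = 1.6290/(1+1.6290) ≈ 0.62.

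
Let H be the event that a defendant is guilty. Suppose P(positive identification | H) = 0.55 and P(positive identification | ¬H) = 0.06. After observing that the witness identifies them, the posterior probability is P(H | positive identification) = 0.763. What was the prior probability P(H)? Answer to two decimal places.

P(H) = 0.26

Bayes' rule in odds form gives O(H|E) = O(H)·[P(E|H)/P(E|¬H)], hence O(H) = O(H|E)/LR.
Posterior odds = 0.763/(1−0.763) = 3.2194. LR = 0.55/0.06 = 9.1667.
Prior odds = 3.2194/9.1667 = 0.3512, so P(H) = 0.3512/(1+0.3512) ≈ 0.26.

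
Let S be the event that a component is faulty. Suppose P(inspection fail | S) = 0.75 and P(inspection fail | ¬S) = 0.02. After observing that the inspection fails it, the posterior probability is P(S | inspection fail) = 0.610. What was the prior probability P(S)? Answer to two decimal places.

In odds form, posterior odds = prior odds × likelihood ratio, so prior odds = posterior odds ÷ LR.
Posterior odds = 0.610/(1−0.610) = 1.5641. LR = 0.75/0.02 = 37.5000.
Prior odds = 1.5641/37.5000 = 0.0417, so P(S) = 0.0417/(1+0.0417) ≈ 0.04.

P(S) = 0.04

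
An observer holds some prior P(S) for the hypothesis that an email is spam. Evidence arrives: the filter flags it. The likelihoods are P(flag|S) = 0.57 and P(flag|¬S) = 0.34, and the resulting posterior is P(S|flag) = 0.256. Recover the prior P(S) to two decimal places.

In odds form, posterior odds = prior odds × likelihood ratio, so prior odds = posterior odds ÷ LR.
Posterior odds = 0.256/(1−0.256) = 0.3441. LR = 0.57/0.34 = 1.6765.
Prior odds = 0.3441/1.6765 = 0.2052, so P(S) = 0.2052/(1+0.2052) ≈ 0.17.

P(S) = 0.17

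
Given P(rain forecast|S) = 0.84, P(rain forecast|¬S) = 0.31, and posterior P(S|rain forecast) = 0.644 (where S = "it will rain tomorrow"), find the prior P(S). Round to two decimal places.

In odds form, posterior odds = prior odds × likelihood ratio, so prior odds = posterior odds ÷ LR.
Posterior odds = 0.644/(1−0.644) = 1.8090. LR = 0.84/0.31 = 2.7097.
Prior odds = 1.8090/2.7097 = 0.6676, so P(S) = 0.6676/(1+0.6676) ≈ 0.40.

P(S) = 0.40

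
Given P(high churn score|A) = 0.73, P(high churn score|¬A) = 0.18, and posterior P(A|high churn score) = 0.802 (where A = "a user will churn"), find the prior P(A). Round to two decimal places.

In odds form, posterior odds = prior odds × likelihood ratio, so prior odds = posterior odds ÷ LR.
Posterior odds = 0.802/(1−0.802) = 4.0505. LR = 0.73/0.18 = 4.0556.
Prior odds = 4.0505/4.0556 = 0.9987, so P(A) = 0.9987/(1+0.9987) ≈ 0.50.

P(A) = 0.50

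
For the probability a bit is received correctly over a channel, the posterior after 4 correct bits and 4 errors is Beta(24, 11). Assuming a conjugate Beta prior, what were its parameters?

A Beta(α, β) prior with s successes and f failures in binomial data gives a Beta(α+s, β+f) posterior.
Subtract the data counts: 24−4=20, 11−4=7.

Beta(20, 7)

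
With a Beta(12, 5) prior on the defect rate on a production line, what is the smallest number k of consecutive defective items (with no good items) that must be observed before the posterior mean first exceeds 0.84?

After k defective items and 0 good items the posterior is Beta(12+k, 5), with mean (12+k)/(12+5+k).
Set (12+k)/(17+k) > 0.84 and solve: k > (0.84·17 − 12)/(1 − 0.84) = 14.250.
The smallest integer exceeding 14.250 is 15, and checking k=15: (27)/(32) = 0.8438 > 0.84.

k = 15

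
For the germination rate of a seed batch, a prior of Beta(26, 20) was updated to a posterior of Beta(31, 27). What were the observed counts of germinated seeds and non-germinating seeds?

A Beta(α, β) prior with s successes and f failures in binomial data gives a Beta(α+s, β+f) posterior.
Match parameters: s=31−26=5, f=27−20=7.

5 germinated seeds and 7 non-germinating seeds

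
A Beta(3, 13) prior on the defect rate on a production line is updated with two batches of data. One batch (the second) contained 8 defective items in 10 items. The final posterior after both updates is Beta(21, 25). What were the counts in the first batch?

Sequential conjugate updates are equivalent to a single update on the pooled data, so total successes = posterior α − prior α and total failures = posterior β − prior β.
Total across both batches: 21−3=18 defective items, 25−13=12 good items.
Subtract the second batch: 18−8=10 defective items and 12−2=10 good items.

10 defective items and 10 good items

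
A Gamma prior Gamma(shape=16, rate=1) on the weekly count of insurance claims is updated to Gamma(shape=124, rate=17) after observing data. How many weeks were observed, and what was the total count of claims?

Gamma–Poisson conjugacy: posterior shape = α + Σxᵢ, posterior rate = β + n.
Matching: Σxᵢ = 124 − 16 = 108 and n = 17 − 1 = 16.

n = 16 weeks with total 108 claims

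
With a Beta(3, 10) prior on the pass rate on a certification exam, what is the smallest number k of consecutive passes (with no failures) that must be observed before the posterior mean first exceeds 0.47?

k = 6

After k passes and 0 failures the posterior is Beta(3+k, 10), with mean (3+k)/(3+10+k).
Set (3+k)/(13+k) > 0.47 and solve: k > (0.47·13 − 3)/(1 − 0.47) = 5.868.
The smallest integer exceeding 5.868 is 6.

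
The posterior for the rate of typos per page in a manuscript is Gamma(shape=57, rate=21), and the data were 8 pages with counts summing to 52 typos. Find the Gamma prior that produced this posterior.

Gamma(shape=5, rate=13)

A Gamma(α, β) prior (rate parametrization) on a Poisson rate with n observations summing to S gives posterior Gamma(α+S, β+n).
So α = 57 − 52 = 5 and β = 21 − 8 = 13.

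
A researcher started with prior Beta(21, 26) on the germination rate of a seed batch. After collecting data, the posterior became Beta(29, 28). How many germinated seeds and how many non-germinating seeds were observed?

8 germinated seeds and 2 non-germinating seeds

A Beta(α, β) prior with s successes and f failures in binomial data gives a Beta(α+s, β+f) posterior.
So s = 29 − 21 = 8 and f = 28 − 26 = 2.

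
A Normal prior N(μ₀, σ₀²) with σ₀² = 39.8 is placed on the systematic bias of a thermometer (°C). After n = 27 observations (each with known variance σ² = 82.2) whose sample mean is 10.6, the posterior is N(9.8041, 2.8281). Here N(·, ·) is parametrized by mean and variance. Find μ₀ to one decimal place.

μ₀ = -0.6

The posterior mean is a precision-weighted average: μ_n = (τ₀μ₀ + τ_data·x̄)/(τ₀+τ_data), with τ₀=1/σ₀² and τ_data=n/σ².
Here τ₀ = 1/39.8 = 0.025126 and τ_data = 27/82.2 = 0.328467, so τ_n = 0.353593.
Rearranging for μ₀: μ₀ = (μ_n·τ_n − τ_data·x̄)/τ₀ = (9.8041·0.353593 − 0.328467·10.6) / 0.025126 = -0.015089/0.025126 ≈ -0.6.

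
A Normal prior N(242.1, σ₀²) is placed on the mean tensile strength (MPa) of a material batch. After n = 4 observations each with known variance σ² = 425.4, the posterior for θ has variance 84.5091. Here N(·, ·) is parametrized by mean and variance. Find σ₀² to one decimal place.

For the Normal–Normal model with known σ², precisions add: τ_n = τ₀ + n/σ².
So 1/σ₀² = 1/84.5091 − 4/425.4 = 0.011833 − 0.009403 = 0.002430.
Hence σ₀² = 1/0.002430 ≈ 411.5.

σ₀² = 411.5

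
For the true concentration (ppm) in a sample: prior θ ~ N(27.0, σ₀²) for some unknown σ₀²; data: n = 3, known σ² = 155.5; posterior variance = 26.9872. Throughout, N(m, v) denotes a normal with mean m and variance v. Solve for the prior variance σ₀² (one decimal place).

Posterior precision equals prior precision plus data precision: 1/σ_n² = 1/σ₀² + n/σ².
So 1/σ₀² = 1/26.9872 − 3/155.5 = 0.037055 − 0.019293 = 0.017762.
Hence σ₀² = 1/0.017762 ≈ 56.3.

σ₀² = 56.3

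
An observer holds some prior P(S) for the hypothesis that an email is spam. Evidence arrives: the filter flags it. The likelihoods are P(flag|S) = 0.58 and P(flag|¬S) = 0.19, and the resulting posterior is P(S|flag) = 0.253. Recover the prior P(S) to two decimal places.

In odds form, posterior odds = prior odds × likelihood ratio, so prior odds = posterior odds ÷ LR.
Posterior odds = 0.253/(1−0.253) = 0.3387. LR = 0.58/0.19 = 3.0526.
Prior odds = 0.3387/3.0526 = 0.1110, so P(S) = 0.1110/(1+0.1110) ≈ 0.10.

P(S) = 0.10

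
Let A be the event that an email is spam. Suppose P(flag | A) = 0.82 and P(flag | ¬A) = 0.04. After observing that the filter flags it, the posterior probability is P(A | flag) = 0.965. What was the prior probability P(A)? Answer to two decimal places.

In odds form, posterior odds = prior odds × likelihood ratio, so prior odds = posterior odds ÷ LR.
Posterior odds = 0.965/(1−0.965) = 27.5714. LR = 0.82/0.04 = 20.5000.
Prior odds = 27.5714/20.5000 = 1.3449, so P(A) = 1.3449/(1+1.3449) ≈ 0.57.

P(A) = 0.57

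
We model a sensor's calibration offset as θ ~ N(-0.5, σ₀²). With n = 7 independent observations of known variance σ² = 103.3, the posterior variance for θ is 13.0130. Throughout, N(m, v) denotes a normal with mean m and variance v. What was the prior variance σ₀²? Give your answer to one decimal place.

σ₀² = 110.1

For the Normal–Normal model with known σ², precisions add: τ_n = τ₀ + n/σ².
So 1/σ₀² = 1/13.0130 − 7/103.3 = 0.076846 − 0.067764 = 0.009082.
Hence σ₀² = 1/0.009082 ≈ 110.1.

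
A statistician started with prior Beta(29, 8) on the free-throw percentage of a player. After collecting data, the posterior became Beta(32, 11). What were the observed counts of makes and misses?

3 makes and 3 misses

Beta is conjugate to the binomial likelihood: posterior = Beta(a+s, b+f).
So s = 32 − 29 = 3 and f = 11 − 8 = 3.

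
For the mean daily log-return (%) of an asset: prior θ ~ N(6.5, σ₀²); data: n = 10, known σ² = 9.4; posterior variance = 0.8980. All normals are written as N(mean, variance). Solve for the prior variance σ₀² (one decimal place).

σ₀² = 20.1

For the Normal–Normal model with known σ², precisions add: τ_n = τ₀ + n/σ².
So 1/σ₀² = 1/0.8980 − 10/9.4 = 1.113586 − 1.063830 = 0.049756.
Hence σ₀² = 1/0.049756 ≈ 20.1.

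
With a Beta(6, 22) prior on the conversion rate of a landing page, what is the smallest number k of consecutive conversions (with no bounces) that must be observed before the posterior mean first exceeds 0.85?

After k conversions and 0 bounces the posterior is Beta(6+k, 22), with mean (6+k)/(6+22+k).
Set (6+k)/(28+k) > 0.85 and solve: k > (0.85·28 − 6)/(1 − 0.85) = 118.667.
The smallest integer exceeding 118.667 is 119.

k = 119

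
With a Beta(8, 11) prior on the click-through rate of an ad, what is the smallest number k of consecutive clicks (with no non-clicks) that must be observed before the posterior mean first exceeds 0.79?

k = 34

After k clicks and 0 non-clicks the posterior is Beta(8+k, 11), with mean (8+k)/(8+11+k).
Set (8+k)/(19+k) > 0.79 and solve: k > (0.79·19 − 8)/(1 − 0.79) = 33.381.
The smallest integer exceeding 33.381 is 34.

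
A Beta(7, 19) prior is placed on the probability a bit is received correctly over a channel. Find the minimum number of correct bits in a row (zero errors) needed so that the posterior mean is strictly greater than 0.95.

k = 355

After k correct bits and 0 errors the posterior is Beta(7+k, 19), with mean (7+k)/(7+19+k).
Set (7+k)/(26+k) > 0.95 and solve: k > (0.95·26 − 7)/(1 − 0.95) = 354.000.
The smallest integer exceeding 354.000 is 355.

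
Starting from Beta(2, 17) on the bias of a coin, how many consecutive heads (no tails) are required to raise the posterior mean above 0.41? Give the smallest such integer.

k = 10

After k heads and 0 tails the posterior is Beta(2+k, 17), with mean (2+k)/(2+17+k).
Set (2+k)/(19+k) > 0.41 and solve: k > (0.41·19 − 2)/(1 − 0.41) = 9.814.
The smallest integer exceeding 9.814 is 10, and checking k=10: (12)/(29) = 0.4138 > 0.41.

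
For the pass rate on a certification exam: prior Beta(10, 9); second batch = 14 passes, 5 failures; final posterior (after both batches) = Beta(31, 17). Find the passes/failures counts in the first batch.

7 passes and 3 failures

Sequential conjugate updates are equivalent to a single update on the pooled data, so total successes = posterior α − prior α and total failures = posterior β − prior β.
Total across both batches: 31−10=21 passes, 17−9=8 failures.
Subtract the second batch: 21−14=7 passes and 8−5=3 failures.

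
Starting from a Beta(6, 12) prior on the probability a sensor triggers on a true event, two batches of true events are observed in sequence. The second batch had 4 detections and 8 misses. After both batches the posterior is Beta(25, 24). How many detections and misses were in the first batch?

Sequential conjugate updates are equivalent to a single update on the pooled data, so total successes = posterior α − prior α and total failures = posterior β − prior β.
Total across both batches: 25−6=19 detections, 24−12=12 misses.
Subtract the second batch: 19−4=15 detections and 12−8=4 misses.

15 detections and 4 misses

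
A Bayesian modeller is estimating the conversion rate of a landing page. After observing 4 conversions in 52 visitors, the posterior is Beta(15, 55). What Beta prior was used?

Beta(11, 7)

Beta is conjugate to the binomial likelihood: posterior = Beta(α+s, β+f).
So α = 15 − 4 = 11 and β = 55 − 48 = 7.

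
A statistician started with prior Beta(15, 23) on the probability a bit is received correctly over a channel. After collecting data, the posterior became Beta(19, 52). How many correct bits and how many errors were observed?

A Beta(α, β) prior with s successes and f failures in binomial data gives a Beta(α+s, β+f) posterior.
So s = 19 − 15 = 4 and f = 52 − 23 = 29.

4 correct bits and 29 errors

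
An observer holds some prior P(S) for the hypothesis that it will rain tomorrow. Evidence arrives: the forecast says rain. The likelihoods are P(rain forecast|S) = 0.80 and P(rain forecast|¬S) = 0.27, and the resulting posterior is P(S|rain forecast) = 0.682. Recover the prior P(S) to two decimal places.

P(S) = 0.42

Bayes' rule in odds form gives O(S|E) = O(S)·[P(E|S)/P(E|¬S)], hence O(S) = O(S|E)/LR.
Posterior odds = 0.682/(1−0.682) = 2.1447. LR = 0.80/0.27 = 2.9630.
Prior odds = 2.1447/2.9630 = 0.7238, so P(S) = 0.7238/(1+0.7238) ≈ 0.42.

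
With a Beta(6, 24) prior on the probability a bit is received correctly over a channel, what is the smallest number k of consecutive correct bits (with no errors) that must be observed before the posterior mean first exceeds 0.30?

k = 5

After k correct bits and 0 errors the posterior is Beta(6+k, 24), with mean (6+k)/(6+24+k).
Set (6+k)/(30+k) > 0.30 and solve: k > (0.30·30 − 6)/(1 − 0.30) = 4.286.
The smallest integer exceeding 4.286 is 5.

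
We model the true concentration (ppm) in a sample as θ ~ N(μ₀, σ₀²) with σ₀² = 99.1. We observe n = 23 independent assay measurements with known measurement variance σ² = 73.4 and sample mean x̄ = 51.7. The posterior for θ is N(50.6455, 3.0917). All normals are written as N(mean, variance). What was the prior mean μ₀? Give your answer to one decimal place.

μ₀ = 17.9

With known observation variance, the Normal–Normal posterior has precision τ_n = τ₀ + n/σ² and mean μ_n = (τ₀μ₀ + (n/σ²)x̄)/τ_n.
Here τ₀ = 1/99.1 = 0.010091 and τ_data = 23/73.4 = 0.313351, so τ_n = 0.323442.
Rearranging for μ₀: μ₀ = (μ_n·τ_n − τ_data·x̄)/τ₀ = (50.6455·0.323442 − 0.313351·51.7) / 0.010091 = 0.180635/0.010091 ≈ 17.9.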